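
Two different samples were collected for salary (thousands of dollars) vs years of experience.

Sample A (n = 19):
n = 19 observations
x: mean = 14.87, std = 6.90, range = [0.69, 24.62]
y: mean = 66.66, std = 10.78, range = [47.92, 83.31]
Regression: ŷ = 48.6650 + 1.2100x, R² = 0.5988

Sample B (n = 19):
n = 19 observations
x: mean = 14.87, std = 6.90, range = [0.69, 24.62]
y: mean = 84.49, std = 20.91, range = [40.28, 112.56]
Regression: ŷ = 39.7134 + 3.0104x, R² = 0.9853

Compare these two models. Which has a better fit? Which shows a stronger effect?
Model B has the better fit (R² = 0.9853 vs 0.5988). Model B shows the stronger effect (|β₁| = 3.0104 vs 1.2100).

Model Comparison:

Which explains more variance? (R²)
- Model A: R² = 0.5988 → 59.88% of variance in salary explained
- Model B: R² = 0.9853 → 98.53% of variance in salary explained
- 0.9853 > 0.5988 → Model B has the better fit

Which has the larger per-year effect? (|β₁|)
- Model A: β₁ = 1.2100 → predicted salary rises 1.2100 thousand dollars per additional year of experience
- Model B: β₁ = 3.0104 → predicted salary rises 3.0104 thousand dollars per additional year of experience
- |1.2100| < |3.0104| → Model B shows the stronger marginal effect

Note: R² measures how tightly points cluster around the line; β₁ measures how steep the line is — they answer different questions.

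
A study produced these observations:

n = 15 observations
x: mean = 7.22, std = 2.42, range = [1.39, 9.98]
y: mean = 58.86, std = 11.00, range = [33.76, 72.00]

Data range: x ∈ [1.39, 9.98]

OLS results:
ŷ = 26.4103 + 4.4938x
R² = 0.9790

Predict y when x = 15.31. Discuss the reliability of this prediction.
ŷ = 95.2104 (extrapolation — x = 15.31 lies outside [1.39, 9.98], so reliability is low).

Prediction calculation:
ŷ = 26.4103 + 4.4938 × 15.31
ŷ = 95.2104

Reliability:
- Data range: x ∈ [1.39, 9.98]
- Prediction point: x = 15.31 is 5.33 units above the observed range → this is EXTRAPOLATION, not interpolation

Why that matters here:
- Real relationships often flatten, saturate, or turn nonlinear at extremes
- The standard error of prediction grows with (x − x̄)², and x = 15.31 is far from x̄ = 7.22
- There are no observations near this x to validate the fitted line there

The R² = 0.9790 only validates the fit within [1.39, 9.98]; treat ŷ = 95.2104 with caution.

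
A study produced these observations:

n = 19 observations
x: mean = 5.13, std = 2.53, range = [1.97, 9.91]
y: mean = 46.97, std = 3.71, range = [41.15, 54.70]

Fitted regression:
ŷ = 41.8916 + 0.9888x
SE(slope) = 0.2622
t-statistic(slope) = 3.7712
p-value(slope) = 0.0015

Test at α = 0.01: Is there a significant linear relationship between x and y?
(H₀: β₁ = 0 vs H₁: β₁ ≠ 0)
Reject H₀: p-value = 0.0015 < α = 0.01. The linear relationship is significant at the 1% level.

Hypothesis test for the slope coefficient:

H₀: β₁ = 0 (no linear relationship)
H₁: β₁ ≠ 0 (linear relationship exists)

Test statistic: t = β̂₁ / SE(β̂₁) = 0.9888 / 0.2622 = 3.7712

The p-value (0.0015) is the probability, under H₀, of a t-statistic at least as extreme as |t| = 3.7712 (two-sided, df = n − 2 = 17).

Decision rule: reject H₀ if p-value < α.
p-value = 0.0015 < α = 0.01 → reject H₀.

Conclusion: the linear association between x and y is significant at the 1% level.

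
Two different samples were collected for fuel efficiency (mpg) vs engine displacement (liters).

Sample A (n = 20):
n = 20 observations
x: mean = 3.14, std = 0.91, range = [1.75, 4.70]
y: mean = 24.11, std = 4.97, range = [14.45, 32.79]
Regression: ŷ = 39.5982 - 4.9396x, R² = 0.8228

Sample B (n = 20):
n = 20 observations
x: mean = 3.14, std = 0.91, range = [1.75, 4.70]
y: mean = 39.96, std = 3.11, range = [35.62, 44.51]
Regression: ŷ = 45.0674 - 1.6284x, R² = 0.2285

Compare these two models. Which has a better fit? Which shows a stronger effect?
Model A has the better fit (R² = 0.8228 vs 0.2285). Model A shows the stronger effect (|β₁| = 4.9396 vs 1.6284).

Model Comparison:

Goodness of fit (R²):
- Model A: R² = 0.8228 → 82.28% of variance in fuel efficiency explained
- Model B: R² = 0.2285 → 22.85% of variance in fuel efficiency explained
- 0.8228 > 0.2285 → Model A has the better fit

Strength of effect — compare |β₁|:
- Model A: β₁ = -4.9396 → predicted fuel efficiency falls 4.9396 mpg per additional liter of engine displacement
- Model B: β₁ = -1.6284 → predicted fuel efficiency falls 1.6284 mpg per additional liter of engine displacement
- |-4.9396| > |-1.6284| → Model A shows the stronger marginal effect

Note: A steeper slope doesn't make a better model if the scatter around the line is large.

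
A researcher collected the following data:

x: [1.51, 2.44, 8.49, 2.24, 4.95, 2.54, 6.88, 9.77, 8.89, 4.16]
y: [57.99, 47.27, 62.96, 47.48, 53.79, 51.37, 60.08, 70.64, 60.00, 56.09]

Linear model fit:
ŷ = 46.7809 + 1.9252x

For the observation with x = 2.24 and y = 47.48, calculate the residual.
Residual = -3.6133

The residual is the difference between the actual value and the predicted value:

Residual = y - ŷ

Step 1: Calculate predicted value
ŷ = 46.7809 + 1.9252 × 2.24
ŷ = 51.0933

Step 2: Calculate residual
Residual = 47.48 - 51.0933
Residual = -3.6133

Interpretation: the model overestimates the actual value by 3.6133 at this point (negative residual → observation lies below the fitted line).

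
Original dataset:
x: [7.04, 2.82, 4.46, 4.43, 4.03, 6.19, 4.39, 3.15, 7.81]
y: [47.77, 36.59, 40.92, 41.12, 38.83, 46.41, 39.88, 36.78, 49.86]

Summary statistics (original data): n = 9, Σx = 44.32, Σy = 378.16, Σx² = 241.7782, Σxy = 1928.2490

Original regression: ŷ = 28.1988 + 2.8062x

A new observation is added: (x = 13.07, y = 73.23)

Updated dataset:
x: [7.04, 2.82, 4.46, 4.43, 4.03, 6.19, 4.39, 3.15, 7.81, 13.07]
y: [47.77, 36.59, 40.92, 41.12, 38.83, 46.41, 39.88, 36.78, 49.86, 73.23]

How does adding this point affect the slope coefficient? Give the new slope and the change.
New slope β₁ = 3.5419 versus 2.8062 before: a change of +0.7357 (+26.2%).

The new point has HIGH LEVERAGE: x = 13.07 is far from the original mean x̄ = 44.32/9 ≈ 4.92 (original range [2.82, 7.81]).

Step 1: Update the sums with the new point (n goes from 9 to 10)
Σx  = 44.32 + 13.07 = 57.39
Σy  = 378.16 + 73.23 = 451.39
Σx² = 241.7782 + 13.07² = 241.7782 + 170.8249 = 412.6031
Σxy = 1928.2490 + 13.07×73.23 = 1928.2490 + 957.1161 = 2885.3651

Step 2: Recompute the slope with b₁ = (nΣxy − ΣxΣy) / (nΣx² − (Σx)²)
Numerator   = 10×2885.3651 − 57.39×451.39 = 28853.6510 − 25905.2721 = 2948.3789
Denominator = 10×412.6031 − 57.39² = 4126.0310 − 3293.6121 = 832.4189
b₁(new) = 2948.3789 / 832.4189 = 3.5419

(Same formula on the original sums: (9×1928.2490 − 44.32×378.16) / (9×241.7782 − 44.32²) = 594.1898 / 211.7414 = 2.8062, matching the given fit.)

Step 3: Change in slope
Δβ₁ = 3.5419 − 2.8062 = +0.7357
Relative change = +0.7357 / 2.8062 × 100% = +26.2%
→ the slope increases when the point is added.

Because the point sits above the extension of the original line at a high-leverage x, it tilts the fit up.
In practice: check such a point for data-entry or measurement error; refit with and without it and report both if conclusions differ.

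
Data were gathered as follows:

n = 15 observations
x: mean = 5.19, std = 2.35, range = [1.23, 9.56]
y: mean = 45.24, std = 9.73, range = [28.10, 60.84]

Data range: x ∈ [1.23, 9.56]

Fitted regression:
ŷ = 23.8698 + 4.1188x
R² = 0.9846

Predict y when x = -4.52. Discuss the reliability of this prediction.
The equation gives ŷ = 5.2528; however x = -4.52 is 5.75 units below the observed range, so this extrapolated value should not be trusted.

Prediction calculation:
ŷ = 23.8698 + 4.1188 × (-4.52)
ŷ = 5.2528

Reliability:
- Data range: x ∈ [1.23, 9.56]
- Prediction point: x = -4.52 is 5.75 units below the observed range → this is EXTRAPOLATION, not interpolation

Why that matters here:
- There are no observations near this x to validate the fitted line there
- The linear relationship may not hold outside the observed range

Report the number if required, but flag clearly that it is an extrapolation.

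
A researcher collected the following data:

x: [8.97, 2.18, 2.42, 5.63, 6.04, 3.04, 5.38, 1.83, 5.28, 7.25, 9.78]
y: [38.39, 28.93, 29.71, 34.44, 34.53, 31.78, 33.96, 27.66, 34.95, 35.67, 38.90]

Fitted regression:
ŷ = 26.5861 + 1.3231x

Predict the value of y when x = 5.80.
ŷ = 34.2601

Plug x = 5.80 into the fitted line:

ŷ = 26.5861 + 1.3231 × 5.80
ŷ = 26.5861 + 7.6740
ŷ = 34.2601

This is a point prediction; actual observations scatter around it by roughly the residual standard deviation.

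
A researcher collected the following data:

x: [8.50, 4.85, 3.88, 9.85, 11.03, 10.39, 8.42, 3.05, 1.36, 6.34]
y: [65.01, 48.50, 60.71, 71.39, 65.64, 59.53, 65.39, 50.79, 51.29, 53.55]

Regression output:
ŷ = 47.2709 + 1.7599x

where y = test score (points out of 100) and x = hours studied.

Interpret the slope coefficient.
An increase of one hour in study time is associated with a 1.7599 points increase in predicted test score.

β₁ = 1.7599 is the change in predicted test score (points) per additional hour of study time.

Interpretation:
- Study time up by 1 hour → predicted test score increases by 1.7599 points
- The effect is assumed constant over the observed range of x (linearity)
- The slope describes association in these data, not necessarily a causal effect

(β₀ = 47.2709 is the fitted value at x = 0 and is not part of the slope interpretation.)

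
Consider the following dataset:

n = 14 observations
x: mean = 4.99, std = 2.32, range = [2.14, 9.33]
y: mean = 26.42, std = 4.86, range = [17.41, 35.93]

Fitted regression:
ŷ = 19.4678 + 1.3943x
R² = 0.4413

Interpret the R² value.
R² = 0.4413 means 44.13% of the variation in y is explained by the linear relationship with x. This indicates a moderate fit.

The coefficient of determination R² is the fraction of the total variation in y that the fitted line accounts for.

Here R² = 0.4413:
- Explained: 44.13% of the variation in y
- Unexplained (residual): 100% − 44.13% = 55.87%
- Rule of thumb (below 0.3 weak; 0.3 to below 0.7 moderate; 0.7 and above strong) → moderate

Equivalently, for simple linear regression R² = r², so |r| = √0.4413 ≈ 0.6643.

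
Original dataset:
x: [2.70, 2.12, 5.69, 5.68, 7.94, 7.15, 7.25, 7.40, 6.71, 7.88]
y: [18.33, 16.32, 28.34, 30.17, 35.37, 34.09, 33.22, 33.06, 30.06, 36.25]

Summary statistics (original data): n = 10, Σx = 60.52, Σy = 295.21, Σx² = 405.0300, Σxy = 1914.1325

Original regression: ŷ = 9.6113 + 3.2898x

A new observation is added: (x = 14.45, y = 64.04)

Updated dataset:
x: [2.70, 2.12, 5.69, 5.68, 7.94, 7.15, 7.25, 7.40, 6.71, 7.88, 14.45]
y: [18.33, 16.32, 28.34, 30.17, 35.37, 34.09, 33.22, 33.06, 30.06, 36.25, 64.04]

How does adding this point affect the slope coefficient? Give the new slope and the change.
Adding the point moves β₁ from 3.2898 to 3.8012, i.e. it increases by 0.5114 (+15.5%).

x = 14.45 lies well outside the original x-range [2.12, 7.94] (x̄ ≈ 6.05), so this observation has high leverage and can move the slope substantially.

Step 1: Update the sums with the new point (n goes from 10 to 11)
Σx  = 60.52 + 14.45 = 74.97
Σy  = 295.21 + 64.04 = 359.25
Σx² = 405.0300 + 14.45² = 405.0300 + 208.8025 = 613.8325
Σxy = 1914.1325 + 14.45×64.04 = 1914.1325 + 925.3780 = 2839.5105

Step 2: Recompute the slope with b₁ = (nΣxy − ΣxΣy) / (nΣx² − (Σx)²)
Numerator   = 11×2839.5105 − 74.97×359.25 = 31234.6155 − 26932.9725 = 4301.6430
Denominator = 11×613.8325 − 74.97² = 6752.1575 − 5620.5009 = 1131.6566
b₁(new) = 4301.6430 / 1131.6566 = 3.8012

(Same formula on the original sums: (10×1914.1325 − 60.52×295.21) / (10×405.0300 − 60.52²) = 1275.2158 / 387.6296 = 3.2898, matching the given fit.)

Step 3: Change in slope
Δβ₁ = 3.8012 − 3.2898 = +0.5114
Relative change = +0.5114 / 3.2898 × 100% = +15.5%
→ the slope increases when the point is added.

Because the point sits above the extension of the original line at a high-leverage x, it tilts the fit up.
In practice: refit with and without it and report both if conclusions differ; examine leverage (hᵢ) and Cook's distance rather than deleting it automatically.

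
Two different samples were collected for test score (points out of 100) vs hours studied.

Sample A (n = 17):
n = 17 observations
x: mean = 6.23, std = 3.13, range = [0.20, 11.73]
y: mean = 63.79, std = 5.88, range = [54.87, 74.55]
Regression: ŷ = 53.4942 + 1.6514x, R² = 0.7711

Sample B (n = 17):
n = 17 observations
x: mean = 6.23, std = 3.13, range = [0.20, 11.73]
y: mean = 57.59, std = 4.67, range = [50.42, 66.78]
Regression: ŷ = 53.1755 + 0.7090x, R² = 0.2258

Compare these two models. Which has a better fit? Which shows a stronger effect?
Model A has the better fit (R² = 0.7711 vs 0.2258). Model A shows the stronger effect (|β₁| = 1.6514 vs 0.7090).

Model Comparison:

Which explains more variance? (R²)
- Model A: R² = 0.7711 → 77.11% of variance in test score explained
- Model B: R² = 0.2258 → 22.58% of variance in test score explained
- 0.7711 > 0.2258 → Model A has the better fit

Which has the larger per-hour effect? (|β₁|)
- Model A: β₁ = 1.6514 → predicted test score rises 1.6514 points per additional hour of study time
- Model B: β₁ = 0.7090 → predicted test score rises 0.7090 points per additional hour of study time
- |1.6514| > |0.7090| → Model A shows the stronger marginal effect

Note: A steeper slope doesn't make a better model if the scatter around the line is large.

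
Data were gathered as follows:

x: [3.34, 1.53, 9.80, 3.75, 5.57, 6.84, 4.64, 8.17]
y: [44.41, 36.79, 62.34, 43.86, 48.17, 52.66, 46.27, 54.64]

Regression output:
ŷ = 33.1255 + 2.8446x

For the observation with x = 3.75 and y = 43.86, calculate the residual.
Residual = 0.0672

The residual is the difference between the actual value and the predicted value:

Residual = y - ŷ

Step 1: Calculate predicted value
ŷ = 33.1255 + 2.8446 × 3.75
ŷ = 43.7928

Step 2: Calculate residual
Residual = 43.86 - 43.7928
Residual = 0.0672

Interpretation: the model underestimates the actual value by 0.0672 at this point (positive residual → observation lies above the fitted line).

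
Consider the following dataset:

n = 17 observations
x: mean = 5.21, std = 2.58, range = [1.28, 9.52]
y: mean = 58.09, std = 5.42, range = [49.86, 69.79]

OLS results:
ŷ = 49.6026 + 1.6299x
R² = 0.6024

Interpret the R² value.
The model explains 60.24% of the variance in y (R² = 0.6024), leaving 39.76% unexplained; the fit is moderate.

The coefficient of determination R² is the fraction of the total variation in y that the fitted line accounts for.

Here R² = 0.6024:
- Explained: 60.24% of the variation in y
- Unexplained (residual): 100% − 60.24% = 39.76%
- Rule of thumb (below 0.3 weak; 0.3 to below 0.7 moderate; 0.7 and above strong) → moderate

Equivalently, for simple linear regression R² = r², so |r| = √0.6024 ≈ 0.7761.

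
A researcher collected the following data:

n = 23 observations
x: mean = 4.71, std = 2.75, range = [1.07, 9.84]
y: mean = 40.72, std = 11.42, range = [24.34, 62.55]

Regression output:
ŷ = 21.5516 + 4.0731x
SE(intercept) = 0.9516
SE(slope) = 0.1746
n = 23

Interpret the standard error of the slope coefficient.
The slope 4.0731 is pinned down to within about ±0.1746 (one SE) by these data — relative uncertainty 4.3%, i.e. precise.

SE(β̂₁) = 0.1746 says: if we drew many samples of n = 23 from the same population and refit each time, the fitted slopes would scatter with a standard deviation of roughly 0.1746 around the true β₁.

Relative precision:
- SE / |β̂₁| = 0.1746 / 4.0731 = 4.3%
- Rule of thumb (under 20%: precise; 20% to under 50%: moderately precise; 50% or more: imprecise) → precise

Link to the t-test: t = β̂₁ / SE(β̂₁) = 4.0731 / 0.1746 = 23.3282, the statistic for H₀: β₁ = 0.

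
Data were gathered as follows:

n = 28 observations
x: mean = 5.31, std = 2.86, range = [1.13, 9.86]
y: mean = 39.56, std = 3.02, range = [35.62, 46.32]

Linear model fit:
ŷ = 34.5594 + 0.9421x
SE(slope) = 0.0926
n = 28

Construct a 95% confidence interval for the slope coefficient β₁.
The 95% CI for β₁ is (0.7518, 1.1324)

Confidence interval for the slope:

The 95% CI for β₁ is: β̂₁ ± t*(α/2, n-2) × SE(β̂₁)

Step 1: Find critical t-value
- Confidence level = 0.95
- Degrees of freedom = n - 2 = 28 - 2 = 26
- t*(α/2, 26) = 2.0555

Step 2: Calculate margin of error
Margin = 2.0555 × 0.0926 = 0.1903

Step 3: Construct interval
CI = 0.9421 ± 0.1903
CI = (0.7518, 1.1324)

Interpretation: each one-unit increase in x is associated with a change in mean y of between 0.7518 and 1.1324, with 95% confidence.
Since 0 is outside the interval, a two-sided test at α = 0.05 would reject H₀: β₁ = 0.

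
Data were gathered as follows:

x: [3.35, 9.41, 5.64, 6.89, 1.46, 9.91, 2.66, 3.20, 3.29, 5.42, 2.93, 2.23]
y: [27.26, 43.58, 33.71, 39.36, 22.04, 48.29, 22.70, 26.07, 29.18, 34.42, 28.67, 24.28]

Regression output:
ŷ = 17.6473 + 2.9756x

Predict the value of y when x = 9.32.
ŷ = 45.3799

Plug x = 9.32 into the fitted line:

ŷ = 17.6473 + 2.9756 × 9.32
ŷ = 17.6473 + 27.7326
ŷ = 45.3799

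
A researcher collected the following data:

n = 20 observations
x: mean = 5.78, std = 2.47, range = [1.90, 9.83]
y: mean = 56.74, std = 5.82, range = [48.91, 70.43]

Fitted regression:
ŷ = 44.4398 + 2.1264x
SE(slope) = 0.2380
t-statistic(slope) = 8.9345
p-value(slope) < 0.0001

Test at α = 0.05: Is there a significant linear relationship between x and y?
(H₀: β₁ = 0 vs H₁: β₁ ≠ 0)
p-value < 0.0001 < α = 0.05, so we reject H₀. The relationship is significant.

Hypothesis test for the slope coefficient:

H₀: β₁ = 0 (no linear relationship)
H₁: β₁ ≠ 0 (linear relationship exists)

Test statistic: t = β̂₁ / SE(β̂₁) = 2.1264 / 0.2380 = 8.9345

With df = 18, the two-sided p-value for |t| = 8.9345 is <0.0001.

Decision rule: reject H₀ if p-value < α.
p-value < 0.0001 < α = 0.05 → reject H₀.

Conclusion: the linear association between x and y is significant at the 5% level.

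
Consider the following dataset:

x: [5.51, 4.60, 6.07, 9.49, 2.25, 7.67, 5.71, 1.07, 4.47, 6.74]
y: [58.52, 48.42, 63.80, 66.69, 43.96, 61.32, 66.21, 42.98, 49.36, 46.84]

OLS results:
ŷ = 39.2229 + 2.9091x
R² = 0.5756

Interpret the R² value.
The model explains 57.56% of the variance in y (R² = 0.5756), leaving 42.44% unexplained; the fit is moderate.

The coefficient of determination R² is the fraction of the total variation in y that the fitted line accounts for.

Here R² = 0.5756:
- Explained: 57.56% of the variation in y
- Unexplained (residual): 100% − 57.56% = 42.44%
- Rule of thumb (below 0.3 weak; 0.3 to below 0.7 moderate; 0.7 and above strong) → moderate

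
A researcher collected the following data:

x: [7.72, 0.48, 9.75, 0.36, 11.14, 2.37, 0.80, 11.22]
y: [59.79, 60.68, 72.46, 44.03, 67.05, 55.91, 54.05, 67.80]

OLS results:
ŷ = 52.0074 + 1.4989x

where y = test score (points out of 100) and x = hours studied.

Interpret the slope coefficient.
An increase of one hour in study time is associated with a 1.4989 points increase in predicted test score.

The slope β₁ = 1.4989 gives the rate at which the fitted test score changes with study time.

Interpretation:
- Study time up by 1 hour → predicted test score increases by 1.4989 points
- The effect is assumed constant over the observed range of x (linearity)
- The sign (+) gives the direction; the magnitude 1.4989 gives the size of the effect per hour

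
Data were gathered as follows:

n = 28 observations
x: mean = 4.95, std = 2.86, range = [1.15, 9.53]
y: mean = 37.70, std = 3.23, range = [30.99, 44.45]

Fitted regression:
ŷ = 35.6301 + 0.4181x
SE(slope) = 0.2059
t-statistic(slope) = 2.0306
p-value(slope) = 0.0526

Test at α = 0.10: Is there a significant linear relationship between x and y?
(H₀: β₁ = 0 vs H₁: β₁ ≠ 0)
Since p-value = 0.0526 < α = 0.10, reject H₀ — the slope is significantly different from 0.

Hypothesis test for the slope coefficient:

H₀: β₁ = 0 (no linear relationship)
H₁: β₁ ≠ 0 (linear relationship exists)

Test statistic: t = β̂₁ / SE(β̂₁) = 0.4181 / 0.2059 = 2.0306

With df = 26, the two-sided p-value for |t| = 2.0306 is 0.0526.

Decision rule: reject H₀ if p-value < α.
p-value = 0.0526 < α = 0.10 → reject H₀.

At α = 0.10 the data do provide convincing evidence of a nonzero slope.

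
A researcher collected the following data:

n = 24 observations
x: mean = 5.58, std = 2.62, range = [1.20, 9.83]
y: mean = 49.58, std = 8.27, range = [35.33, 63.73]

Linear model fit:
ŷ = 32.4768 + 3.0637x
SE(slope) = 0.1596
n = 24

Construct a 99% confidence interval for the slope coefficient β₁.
The 99% CI for β₁ is (2.6138, 3.5136)

Confidence interval for the slope:

The 99% CI for β₁ is: β̂₁ ± t*(α/2, n-2) × SE(β̂₁)

Step 1: Find critical t-value
- Confidence level = 0.99
- Degrees of freedom = n - 2 = 24 - 2 = 22
- t*(α/2, 22) = 2.8188

Step 2: Calculate margin of error
Margin = 2.8188 × 0.1596 = 0.4499

Step 3: Construct interval
CI = 3.0637 ± 0.4499
CI = (2.6138, 3.5136)

Interpretation: intervals built this way capture the true β₁ in 99% of repeated samples; here the plausible range for the per-unit effect of x on y is 2.6138 to 3.5136.
Since 0 is outside the interval, a two-sided test at α = 0.01 would reject H₀: β₁ = 0.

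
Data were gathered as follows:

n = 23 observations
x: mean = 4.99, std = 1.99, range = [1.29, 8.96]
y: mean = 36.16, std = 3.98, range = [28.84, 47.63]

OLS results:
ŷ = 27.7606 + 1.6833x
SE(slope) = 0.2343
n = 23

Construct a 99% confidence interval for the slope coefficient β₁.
The 99% CI for β₁ is (1.0199, 2.3467)

Confidence interval for the slope:

The 99% CI for β₁ is: β̂₁ ± t*(α/2, n-2) × SE(β̂₁)

Step 1: Find critical t-value
- Confidence level = 0.99
- Degrees of freedom = n - 2 = 23 - 2 = 21
- t*(α/2, 21) = 2.8314

Step 2: Calculate margin of error
Margin = 2.8314 × 0.2343 = 0.6634

Step 3: Construct interval
CI = 1.6833 ± 0.6634
CI = (1.0199, 2.3467)

Interpretation: intervals built this way capture the true β₁ in 99% of repeated samples; here the plausible range for the per-unit effect of x on y is 1.0199 to 2.3467.
Both endpoints are positive, so the data support a genuinely positive slope at this confidence level.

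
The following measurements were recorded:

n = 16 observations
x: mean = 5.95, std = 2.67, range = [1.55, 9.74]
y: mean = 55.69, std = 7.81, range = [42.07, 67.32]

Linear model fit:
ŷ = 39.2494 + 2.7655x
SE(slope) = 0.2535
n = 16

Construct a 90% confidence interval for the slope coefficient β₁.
The 90% CI for β₁ is (2.3190, 3.2120)

Confidence interval for the slope:

The 90% CI for β₁ is: β̂₁ ± t*(α/2, n-2) × SE(β̂₁)

Step 1: Find critical t-value
- Confidence level = 0.9
- Degrees of freedom = n - 2 = 16 - 2 = 14
- t*(α/2, 14) = 1.7613

Step 2: Calculate margin of error
Margin = 1.7613 × 0.2535 = 0.4465

Step 3: Construct interval
CI = 2.7655 ± 0.4465
CI = (2.3190, 3.2120)

Interpretation: We are 90% confident that the true slope β₁ lies between 2.3190 and 3.2120.
The interval does not include 0, suggesting a significant linear relationship.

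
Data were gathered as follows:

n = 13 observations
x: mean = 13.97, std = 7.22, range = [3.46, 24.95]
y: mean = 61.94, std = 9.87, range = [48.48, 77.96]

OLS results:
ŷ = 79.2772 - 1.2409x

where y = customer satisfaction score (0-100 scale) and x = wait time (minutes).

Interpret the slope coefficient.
An increase of one minute in wait time is associated with a 1.2409 points decrease in predicted satisfaction score.

The slope β₁ = -1.2409 gives the rate at which the fitted satisfaction score changes with wait time.

Interpretation:
- Wait time up by 1 minute → predicted satisfaction score decreases by 1.2409 points
- This is a linear approximation: the same per-unit change is assumed across the whole observed x range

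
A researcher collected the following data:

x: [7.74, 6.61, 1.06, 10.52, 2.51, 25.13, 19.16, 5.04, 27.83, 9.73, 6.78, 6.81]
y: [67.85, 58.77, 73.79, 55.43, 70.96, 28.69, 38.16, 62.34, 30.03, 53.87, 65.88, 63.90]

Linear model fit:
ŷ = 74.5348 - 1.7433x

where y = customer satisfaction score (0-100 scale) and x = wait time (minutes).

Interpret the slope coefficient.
For each additional minute of wait time, predicted satisfaction score decreases by approximately 1.7433 points.

The slope coefficient β₁ = -1.7433 represents the marginal effect of wait time on satisfaction score.

Interpretation:
- Wait time up by 1 minute → predicted satisfaction score decreases by 1.7433 points
- The effect is assumed constant over the observed range of x (linearity)

The intercept β₀ = 74.5348 is the predicted satisfaction score when wait time = 0; since the smallest observed x is 1.06, this is an extrapolation and mainly anchors the line.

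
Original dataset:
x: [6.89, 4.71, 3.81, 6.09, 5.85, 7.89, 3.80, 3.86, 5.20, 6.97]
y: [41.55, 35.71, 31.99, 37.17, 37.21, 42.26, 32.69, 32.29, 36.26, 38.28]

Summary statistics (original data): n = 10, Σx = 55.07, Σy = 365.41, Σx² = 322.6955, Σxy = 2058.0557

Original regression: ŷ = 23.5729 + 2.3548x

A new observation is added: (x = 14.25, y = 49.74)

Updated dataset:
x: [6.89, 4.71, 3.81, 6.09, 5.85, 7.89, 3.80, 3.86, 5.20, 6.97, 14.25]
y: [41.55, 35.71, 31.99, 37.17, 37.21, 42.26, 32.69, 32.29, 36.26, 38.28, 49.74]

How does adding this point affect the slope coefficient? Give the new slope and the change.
New slope β₁ = 1.6943 versus 2.3548 before: a change of -0.6605 (-28.0%).

x = 14.25 lies well outside the original x-range [3.80, 7.89] (x̄ ≈ 5.51), so this observation has high leverage and can move the slope substantially.

Step 1: Update the sums with the new point (n goes from 10 to 11)
Σx  = 55.07 + 14.25 = 69.32
Σy  = 365.41 + 49.74 = 415.15
Σx² = 322.6955 + 14.25² = 322.6955 + 203.0625 = 525.7580
Σxy = 2058.0557 + 14.25×49.74 = 2058.0557 + 708.7950 = 2766.8507

Step 2: Recompute the slope with b₁ = (nΣxy − ΣxΣy) / (nΣx² − (Σx)²)
Numerator   = 11×2766.8507 − 69.32×415.15 = 30435.3577 − 28778.1980 = 1657.1597
Denominator = 11×525.7580 − 69.32² = 5783.3380 − 4805.2624 = 978.0756
b₁(new) = 1657.1597 / 978.0756 = 1.6943

(Same formula on the original sums: (10×2058.0557 − 55.07×365.41) / (10×322.6955 − 55.07²) = 457.4283 / 194.2501 = 2.3548, matching the given fit.)

Step 3: Change in slope
Δβ₁ = 1.6943 − 2.3548 = -0.6605
Relative change = -0.6605 / 2.3548 × 100% = -28.0%
→ the slope decreases when the point is added.

A high-leverage point only changes the slope if it is off the original line; here y = 49.74 is below the original trend, so the slope decreases.
In practice: examine leverage (hᵢ) and Cook's distance rather than deleting it automatically; investigate whether it comes from the same population as the rest of the sample.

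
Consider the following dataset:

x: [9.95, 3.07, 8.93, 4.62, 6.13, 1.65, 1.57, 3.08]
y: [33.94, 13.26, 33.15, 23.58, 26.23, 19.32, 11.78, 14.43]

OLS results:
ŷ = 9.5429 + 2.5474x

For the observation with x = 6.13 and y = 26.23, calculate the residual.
Residual = 1.0715

The residual is the difference between the actual value and the predicted value:

Residual = y - ŷ

Step 1: Calculate predicted value
ŷ = 9.5429 + 2.5474 × 6.13
ŷ = 25.1585

Step 2: Calculate residual
Residual = 26.23 - 25.1585
Residual = 1.0715

The residual is positive, so the observed y = 26.23 sits above the regression line (the line underestimates it by 1.0715).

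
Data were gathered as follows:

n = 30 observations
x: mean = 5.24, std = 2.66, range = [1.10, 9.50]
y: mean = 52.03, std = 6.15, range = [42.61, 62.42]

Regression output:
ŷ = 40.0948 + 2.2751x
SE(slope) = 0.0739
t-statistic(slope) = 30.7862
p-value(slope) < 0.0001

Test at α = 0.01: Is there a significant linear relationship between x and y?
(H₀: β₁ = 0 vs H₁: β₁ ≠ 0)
p-value < 0.0001 < α = 0.01, so we reject H₀. The relationship is significant.

Hypothesis test for the slope coefficient:

H₀: β₁ = 0 (no linear relationship)
H₁: β₁ ≠ 0 (linear relationship exists)

Test statistic: t = β̂₁ / SE(β̂₁) = 2.2751 / 0.0739 = 30.7862

The p-value (<0.0001) is the probability, under H₀, of a t-statistic at least as extreme as |t| = 30.7862 (two-sided, df = n − 2 = 28).

Decision rule: reject H₀ if p-value < α.
p-value < 0.0001 < α = 0.01 → reject H₀.

Conclusion: the linear association between x and y is significant at the 1% level.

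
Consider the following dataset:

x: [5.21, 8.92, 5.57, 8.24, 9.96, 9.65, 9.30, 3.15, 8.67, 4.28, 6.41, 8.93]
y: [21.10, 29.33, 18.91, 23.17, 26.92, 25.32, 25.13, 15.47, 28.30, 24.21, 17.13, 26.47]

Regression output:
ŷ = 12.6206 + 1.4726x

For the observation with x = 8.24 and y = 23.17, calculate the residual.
Residual = -1.5848

The residual is the difference between the actual value and the predicted value:

Residual = y - ŷ

Step 1: Calculate predicted value
ŷ = 12.6206 + 1.4726 × 8.24
ŷ = 24.7548

Step 2: Calculate residual
Residual = 23.17 - 24.7548
Residual = -1.5848

The residual is negative, so the observed y = 23.17 sits below the regression line (the line overestimates it by 1.5848).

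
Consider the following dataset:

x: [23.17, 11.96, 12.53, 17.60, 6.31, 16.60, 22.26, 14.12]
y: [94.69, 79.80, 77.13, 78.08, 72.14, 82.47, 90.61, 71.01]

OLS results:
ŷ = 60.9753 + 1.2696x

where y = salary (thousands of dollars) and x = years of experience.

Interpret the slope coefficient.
On average, salary is about 1.2696 thousand dollars higher for every extra year of experience.

The slope coefficient β₁ = 1.2696 represents the marginal effect of experience on salary.

Interpretation:
- Experience up by 1 year → predicted salary increases by 1.2696 thousand dollars
- This is a linear approximation: the same per-unit change is assumed across the whole observed x range

(β₀ = 60.9753 is the fitted value at x = 0 and is not part of the slope interpretation.)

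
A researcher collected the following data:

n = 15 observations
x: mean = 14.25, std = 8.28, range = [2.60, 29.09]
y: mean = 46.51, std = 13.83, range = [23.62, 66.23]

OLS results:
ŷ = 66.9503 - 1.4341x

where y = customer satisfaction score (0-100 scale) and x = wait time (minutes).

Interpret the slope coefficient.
On average, satisfaction score is about 1.4341 points lower for every extra minute of wait time.

The slope β₁ = -1.4341 gives the rate at which the fitted satisfaction score changes with wait time.

Interpretation:
- Wait time up by 1 minute → predicted satisfaction score decreases by 1.4341 points
- This is a linear approximation: the same per-unit change is assumed across the whole observed x range

(β₀ = 66.9503 is the fitted value at x = 0 and is not part of the slope interpretation.)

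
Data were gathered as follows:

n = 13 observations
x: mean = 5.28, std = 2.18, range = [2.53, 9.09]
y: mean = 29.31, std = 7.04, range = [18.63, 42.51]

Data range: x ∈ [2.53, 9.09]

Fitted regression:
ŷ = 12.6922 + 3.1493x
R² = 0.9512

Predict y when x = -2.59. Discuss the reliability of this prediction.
The equation gives ŷ = 4.5355; however x = -2.59 is 5.12 units below the observed range, so this extrapolated value should not be trusted.

Prediction calculation:
ŷ = 12.6922 + 3.1493 × (-2.59)
ŷ = 4.5355

Reliability:
- Data range: x ∈ [2.53, 9.09]
- Prediction point: x = -2.59 is 5.12 units below the observed range → this is EXTRAPOLATION, not interpolation

Why that matters here:
- Real relationships often flatten, saturate, or turn nonlinear at extremes
- R² describes fit only over the sampled x values; it says nothing about behaviour beyond them

A defensible statement: 'if the linear trend continued to x = -2.59, y would be about 4.5355' — the premise is untested.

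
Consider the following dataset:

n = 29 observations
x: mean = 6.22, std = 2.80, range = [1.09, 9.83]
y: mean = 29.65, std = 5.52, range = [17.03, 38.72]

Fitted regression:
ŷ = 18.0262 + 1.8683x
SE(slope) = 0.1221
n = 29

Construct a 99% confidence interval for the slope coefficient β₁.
The 99% CI for β₁ is (1.5300, 2.2066)

Confidence interval for the slope:

The 99% CI for β₁ is: β̂₁ ± t*(α/2, n-2) × SE(β̂₁)

Step 1: Find critical t-value
- Confidence level = 0.99
- Degrees of freedom = n - 2 = 29 - 2 = 27
- t*(α/2, 27) = 2.7707

Step 2: Calculate margin of error
Margin = 2.7707 × 0.1221 = 0.3383

Step 3: Construct interval
CI = 1.8683 ± 0.3383
CI = (1.5300, 2.2066)

Interpretation: each one-unit increase in x is associated with a change in mean y of between 1.5300 and 2.2066, with 99% confidence.
The interval does not include 0, suggesting a significant linear relationship.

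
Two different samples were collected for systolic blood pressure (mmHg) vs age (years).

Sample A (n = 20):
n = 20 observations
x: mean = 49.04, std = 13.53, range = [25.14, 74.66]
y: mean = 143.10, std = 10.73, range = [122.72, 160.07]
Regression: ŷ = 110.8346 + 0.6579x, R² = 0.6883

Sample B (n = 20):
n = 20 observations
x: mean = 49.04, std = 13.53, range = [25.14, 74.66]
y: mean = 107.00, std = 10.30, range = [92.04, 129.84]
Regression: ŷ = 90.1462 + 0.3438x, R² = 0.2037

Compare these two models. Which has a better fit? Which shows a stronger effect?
Model A has the better fit (R² = 0.6883 vs 0.2037). Model A shows the stronger effect (|β₁| = 0.6579 vs 0.3438).

Model Comparison:

Goodness of fit (R²):
- Model A: R² = 0.6883 → 68.83% of variance in blood pressure explained
- Model B: R² = 0.2037 → 20.37% of variance in blood pressure explained
- 0.6883 > 0.2037 → Model A has the better fit

Strength of effect — compare |β₁|:
- Model A: β₁ = 0.6579 → predicted blood pressure rises 0.6579 mmHg per additional year of age
- Model B: β₁ = 0.3438 → predicted blood pressure rises 0.3438 mmHg per additional year of age
- |0.6579| > |0.3438| → Model A shows the stronger marginal effect

Notes:
- R² measures how tightly points cluster around the line; β₁ measures how steep the line is — they answer different questions.
- A better fit (higher R²) doesn't necessarily mean a more important relationship.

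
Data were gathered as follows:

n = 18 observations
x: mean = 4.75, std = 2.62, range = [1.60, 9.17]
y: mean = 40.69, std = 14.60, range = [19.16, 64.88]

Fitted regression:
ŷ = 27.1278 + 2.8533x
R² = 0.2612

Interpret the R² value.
R² = 0.2612 means 26.12% of the variation in y is explained by the linear relationship with x. This indicates a weak fit.

R² = 1 − SS_res/SS_tot compares the residual scatter to the total scatter of y about its mean.

Here R² = 0.2612:
- Explained: 26.12% of the variation in y
- Unexplained (residual): 100% − 26.12% = 73.88%
- Rule of thumb (below 0.3 weak; 0.3 to below 0.7 moderate; 0.7 and above strong) → weak

Calculation: R² = 1 − (SS_res / SS_tot), where SS_res is the sum of squared residuals and SS_tot the total sum of squares.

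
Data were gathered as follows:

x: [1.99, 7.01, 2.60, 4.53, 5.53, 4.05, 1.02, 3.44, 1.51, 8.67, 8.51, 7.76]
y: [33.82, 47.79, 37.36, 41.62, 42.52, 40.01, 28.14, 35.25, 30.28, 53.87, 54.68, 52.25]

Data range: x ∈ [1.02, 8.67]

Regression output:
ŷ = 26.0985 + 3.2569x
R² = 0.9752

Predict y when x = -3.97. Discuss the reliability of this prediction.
ŷ = 13.1686 (extrapolation — x = -3.97 lies outside [1.02, 8.67], so reliability is low).

Prediction calculation:
ŷ = 26.0985 + 3.2569 × (-3.97)
ŷ = 13.1686

Reliability:
- Data range: x ∈ [1.02, 8.67]
- Prediction point: x = -3.97 is 4.99 units below the observed range → this is EXTRAPOLATION, not interpolation

Why that matters here:
- The standard error of prediction grows with (x − x̄)², and x = -3.97 is far from x̄ = 4.72
- There are no observations near this x to validate the fitted line there
- The linear relationship may not hold outside the observed range

Report the number if required, but flag clearly that it is an extrapolation.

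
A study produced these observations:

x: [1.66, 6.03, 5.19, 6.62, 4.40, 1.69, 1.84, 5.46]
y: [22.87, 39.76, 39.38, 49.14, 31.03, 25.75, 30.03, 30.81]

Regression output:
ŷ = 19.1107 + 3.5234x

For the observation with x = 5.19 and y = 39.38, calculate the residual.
Residual = 1.9829

The residual is the difference between the actual value and the predicted value:

Residual = y - ŷ

Step 1: Calculate predicted value
ŷ = 19.1107 + 3.5234 × 5.19
ŷ = 37.3971

Step 2: Calculate residual
Residual = 39.38 - 37.3971
Residual = 1.9829

Interpretation: the model underestimates the actual value by 1.9829 at this point (positive residual → observation lies above the fitted line).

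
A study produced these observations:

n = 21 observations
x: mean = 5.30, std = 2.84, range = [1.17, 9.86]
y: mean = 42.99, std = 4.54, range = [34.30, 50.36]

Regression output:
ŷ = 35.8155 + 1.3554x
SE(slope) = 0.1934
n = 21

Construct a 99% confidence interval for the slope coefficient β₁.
The 99% CI for β₁ is (0.8021, 1.9087)

Confidence interval for the slope:

The 99% CI for β₁ is: β̂₁ ± t*(α/2, n-2) × SE(β̂₁)

Step 1: Find critical t-value
- Confidence level = 0.99
- Degrees of freedom = n - 2 = 21 - 2 = 19
- t*(α/2, 19) = 2.8609

Step 2: Calculate margin of error
Margin = 2.8609 × 0.1934 = 0.5533

Step 3: Construct interval
CI = 1.3554 ± 0.5533
CI = (0.8021, 1.9087)

Interpretation: each one-unit increase in x is associated with a change in mean y of between 0.8021 and 1.9087, with 99% confidence.
Both endpoints are positive, so the data support a genuinely positive slope at this confidence level.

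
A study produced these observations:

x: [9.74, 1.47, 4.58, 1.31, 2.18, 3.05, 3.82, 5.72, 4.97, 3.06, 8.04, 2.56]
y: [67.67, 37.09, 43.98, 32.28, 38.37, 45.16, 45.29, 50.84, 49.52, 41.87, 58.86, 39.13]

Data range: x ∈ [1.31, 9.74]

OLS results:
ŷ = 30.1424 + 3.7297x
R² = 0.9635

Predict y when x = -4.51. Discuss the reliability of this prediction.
The equation gives ŷ = 13.3215; however x = -4.51 is 5.82 units below the observed range, so this extrapolated value should not be trusted.

Prediction calculation:
ŷ = 30.1424 + 3.7297 × (-4.51)
ŷ = 13.3215

Reliability:
- Data range: x ∈ [1.31, 9.74]
- Prediction point: x = -4.51 is 5.82 units below the observed range → this is EXTRAPOLATION, not interpolation

Why that matters here:
- The standard error of prediction grows with (x − x̄)², and x = -4.51 is far from x̄ = 4.21
- Real relationships often flatten, saturate, or turn nonlinear at extremes

Report the number if required, but flag clearly that it is an extrapolation.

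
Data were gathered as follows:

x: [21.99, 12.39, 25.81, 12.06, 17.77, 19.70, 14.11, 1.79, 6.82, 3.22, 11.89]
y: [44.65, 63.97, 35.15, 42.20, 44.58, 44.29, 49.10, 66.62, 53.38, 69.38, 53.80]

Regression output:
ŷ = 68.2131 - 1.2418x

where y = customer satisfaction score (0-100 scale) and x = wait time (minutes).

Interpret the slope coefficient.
For each additional minute of wait time, predicted satisfaction score decreases by approximately 1.2418 points.

The slope β₁ = -1.2418 gives the rate at which the fitted satisfaction score changes with wait time.

Interpretation:
- Wait time up by 1 minute → predicted satisfaction score decreases by 1.2418 points
- The effect is assumed constant over the observed range of x (linearity)

The intercept β₀ = 68.2131 is the predicted satisfaction score when wait time = 0; since the smallest observed x is 1.79, this is an extrapolation and mainly anchors the line.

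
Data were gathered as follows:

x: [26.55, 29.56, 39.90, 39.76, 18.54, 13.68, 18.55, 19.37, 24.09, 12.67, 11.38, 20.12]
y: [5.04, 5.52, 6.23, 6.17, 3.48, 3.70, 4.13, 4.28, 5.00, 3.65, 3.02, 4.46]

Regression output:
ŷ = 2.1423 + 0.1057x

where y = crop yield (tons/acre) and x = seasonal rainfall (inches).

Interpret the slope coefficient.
For each additional inch of rainfall, predicted crop yield increases by approximately 0.1057 tons/acre.

The slope β₁ = 0.1057 gives the rate at which the fitted crop yield changes with rainfall.

Interpretation:
- Rainfall up by 1 inch → predicted crop yield increases by 0.1057 tons/acre
- The effect is assumed constant over the observed range of x (linearity)
- The slope describes association in these data, not necessarily a causal effect

The intercept β₀ = 2.1423 is the predicted crop yield when rainfall = 0; since the smallest observed x is 11.38, this is an extrapolation and mainly anchors the line.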